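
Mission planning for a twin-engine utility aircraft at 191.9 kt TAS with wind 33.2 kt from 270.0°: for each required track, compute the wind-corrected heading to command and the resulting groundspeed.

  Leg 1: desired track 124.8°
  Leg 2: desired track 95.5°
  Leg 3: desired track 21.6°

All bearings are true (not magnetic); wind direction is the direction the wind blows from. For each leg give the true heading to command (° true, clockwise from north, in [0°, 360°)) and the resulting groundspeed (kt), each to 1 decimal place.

Leg 1: desired track 124.8°; wind correction +5.7° → command heading 130.5°, groundspeed 218.2 kt
Leg 2: desired track 95.5°; wind correction +1.0° → command heading 96.5°, groundspeed 224.9 kt
Leg 3: desired track 21.6°; wind correction -9.3° → command heading 12.3°, groundspeed 201.6 kt

Leg 1: heading=130.5°, groundspeed=218.2 kt
Leg 2: heading=96.5°, groundspeed=224.9 kt
Leg 3: heading=12.3°, groundspeed=201.6 kt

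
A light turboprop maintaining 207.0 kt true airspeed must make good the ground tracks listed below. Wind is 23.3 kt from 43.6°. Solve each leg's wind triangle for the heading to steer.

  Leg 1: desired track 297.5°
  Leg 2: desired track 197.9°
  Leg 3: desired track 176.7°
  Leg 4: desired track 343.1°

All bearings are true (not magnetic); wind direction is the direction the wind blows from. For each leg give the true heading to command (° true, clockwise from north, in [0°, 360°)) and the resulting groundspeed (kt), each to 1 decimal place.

Leg 1: desired track 297.5°; wind correction +6.2° → command heading 303.7°, groundspeed 212.2 kt
Leg 2: desired track 197.9°; wind correction -2.8° → command heading 195.1°, groundspeed 227.7 kt
Leg 3: desired track 176.7°; wind correction -4.7° → command heading 172.0°, groundspeed 222.2 kt
Leg 4: desired track 343.1°; wind correction +5.6° → command heading 348.7°, groundspeed 194.5 kt

Leg 1: heading=303.7°, groundspeed=212.2 kt
Leg 2: heading=195.1°, groundspeed=227.7 kt
Leg 3: heading=172.0°, groundspeed=222.2 kt
Leg 4: heading=348.7°, groundspeed=194.5 kt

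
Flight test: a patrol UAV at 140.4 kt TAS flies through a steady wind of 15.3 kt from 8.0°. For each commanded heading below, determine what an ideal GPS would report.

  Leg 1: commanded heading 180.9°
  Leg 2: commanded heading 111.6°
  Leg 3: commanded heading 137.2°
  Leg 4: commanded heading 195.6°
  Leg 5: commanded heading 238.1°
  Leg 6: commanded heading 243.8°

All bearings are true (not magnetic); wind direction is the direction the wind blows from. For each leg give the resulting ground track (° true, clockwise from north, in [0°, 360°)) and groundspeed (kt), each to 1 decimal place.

Leg 1: heading 180.9°; drift +0.7° → track 181.6°, groundspeed 155.6 kt
Leg 2: heading 111.6°; drift +5.9° → track 117.5°, groundspeed 144.8 kt
Leg 3: heading 137.2°; drift +4.5° → track 141.7°, groundspeed 150.5 kt
Leg 4: heading 195.6°; drift -0.7° → track 194.9°, groundspeed 155.6 kt
Leg 5: heading 238.1°; drift -4.5° → track 233.6°, groundspeed 150.7 kt
Leg 6: heading 243.8°; drift -4.9° → track 238.9°, groundspeed 149.5 kt

Leg 1: track=181.6°, groundspeed=155.6 kt
Leg 2: track=117.5°, groundspeed=144.8 kt
Leg 3: track=141.7°, groundspeed=150.5 kt
Leg 4: track=194.9°, groundspeed=155.6 kt
Leg 5: track=233.6°, groundspeed=150.7 kt
Leg 6: track=238.9°, groundspeed=149.5 kt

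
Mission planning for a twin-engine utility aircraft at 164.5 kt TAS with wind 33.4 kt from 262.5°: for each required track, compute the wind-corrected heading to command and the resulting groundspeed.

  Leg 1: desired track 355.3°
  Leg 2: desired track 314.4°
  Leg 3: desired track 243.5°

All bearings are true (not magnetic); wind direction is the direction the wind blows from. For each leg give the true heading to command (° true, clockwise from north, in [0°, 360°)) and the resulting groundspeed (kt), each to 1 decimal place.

Leg 1: heading=343.6°, groundspeed=162.7 kt
Leg 2: heading=305.2°, groundspeed=141.8 kt
Leg 3: heading=247.3°, groundspeed=132.6 kt

Leg 1: desired track 355.3°; wind correction -11.7° → command heading 343.6°, groundspeed 162.7 kt
Leg 2: desired track 314.4°; wind correction -9.2° → command heading 305.2°, groundspeed 141.8 kt
Leg 3: desired track 243.5°; wind correction +3.8° → command heading 247.3°, groundspeed 132.6 kt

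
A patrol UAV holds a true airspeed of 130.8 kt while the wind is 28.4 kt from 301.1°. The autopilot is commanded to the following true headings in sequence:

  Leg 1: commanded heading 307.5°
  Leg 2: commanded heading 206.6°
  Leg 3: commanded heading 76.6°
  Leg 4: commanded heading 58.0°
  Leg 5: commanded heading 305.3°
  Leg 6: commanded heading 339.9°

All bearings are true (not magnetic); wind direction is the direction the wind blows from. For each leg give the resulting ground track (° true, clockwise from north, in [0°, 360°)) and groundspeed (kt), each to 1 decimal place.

Leg 1: track=309.3°, groundspeed=102.6 kt
Leg 2: track=194.6°, groundspeed=136.0 kt
Leg 3: track=84.1°, groundspeed=152.4 kt
Leg 4: track=68.0°, groundspeed=145.9 kt
Leg 5: track=306.5°, groundspeed=102.5 kt
Leg 6: track=349.2°, groundspeed=110.1 kt

Leg 1: heading 307.5°; drift +1.8° → track 309.3°, groundspeed 102.6 kt
Leg 2: heading 206.6°; drift -12.0° → track 194.6°, groundspeed 136.0 kt
Leg 3: heading 76.6°; drift +7.5° → track 84.1°, groundspeed 152.4 kt
Leg 4: heading 58.0°; drift +10.0° → track 68.0°, groundspeed 145.9 kt
Leg 5: heading 305.3°; drift +1.2° → track 306.5°, groundspeed 102.5 kt
Leg 6: heading 339.9°; drift +9.3° → track 349.2°, groundspeed 110.1 kt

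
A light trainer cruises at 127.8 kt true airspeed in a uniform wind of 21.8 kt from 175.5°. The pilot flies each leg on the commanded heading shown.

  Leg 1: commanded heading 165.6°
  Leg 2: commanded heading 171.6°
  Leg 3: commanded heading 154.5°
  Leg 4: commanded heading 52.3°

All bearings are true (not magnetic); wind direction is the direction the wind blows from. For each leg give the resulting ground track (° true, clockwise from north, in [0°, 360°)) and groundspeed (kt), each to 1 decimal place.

Leg 1: heading 165.6°; drift -2.0° → track 163.6°, groundspeed 106.4 kt
Leg 2: heading 171.6°; drift -0.8° → track 170.8°, groundspeed 106.1 kt
Leg 3: heading 154.5°; drift -4.2° → track 150.3°, groundspeed 107.7 kt
Leg 4: heading 52.3°; drift -7.4° → track 44.9°, groundspeed 140.9 kt

Leg 1: track=163.6°, groundspeed=106.4 kt
Leg 2: track=170.8°, groundspeed=106.1 kt
Leg 3: track=150.3°, groundspeed=107.7 kt
Leg 4: track=44.9°, groundspeed=140.9 kt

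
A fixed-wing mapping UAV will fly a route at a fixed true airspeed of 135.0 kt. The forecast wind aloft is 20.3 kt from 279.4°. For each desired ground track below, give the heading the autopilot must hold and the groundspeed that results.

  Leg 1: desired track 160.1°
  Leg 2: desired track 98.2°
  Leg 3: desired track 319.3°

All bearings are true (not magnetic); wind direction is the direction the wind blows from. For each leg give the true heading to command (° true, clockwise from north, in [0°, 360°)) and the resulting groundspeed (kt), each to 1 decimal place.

Leg 1: heading=167.6°, groundspeed=143.8 kt
Leg 2: heading=98.0°, groundspeed=155.3 kt
Leg 3: heading=313.8°, groundspeed=118.8 kt

Leg 1: desired track 160.1°; wind correction +7.5° → command heading 167.6°, groundspeed 143.8 kt
Leg 2: desired track 98.2°; wind correction -0.2° → command heading 98.0°, groundspeed 155.3 kt
Leg 3: desired track 319.3°; wind correction -5.5° → command heading 313.8°, groundspeed 118.8 kt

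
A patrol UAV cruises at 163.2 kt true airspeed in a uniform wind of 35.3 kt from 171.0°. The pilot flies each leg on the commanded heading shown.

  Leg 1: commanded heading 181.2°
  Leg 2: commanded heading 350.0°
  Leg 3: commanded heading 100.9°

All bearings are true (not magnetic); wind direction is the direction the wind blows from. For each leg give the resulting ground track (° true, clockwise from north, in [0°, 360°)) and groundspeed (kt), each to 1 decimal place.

Leg 1: heading 181.2°; drift +2.8° → track 184.0°, groundspeed 128.6 kt
Leg 2: heading 350.0°; drift +0.2° → track 350.2°, groundspeed 198.5 kt
Leg 3: heading 100.9°; drift -12.4° → track 88.5°, groundspeed 154.8 kt

Leg 1: track=184.0°, groundspeed=128.6 kt
Leg 2: track=350.2°, groundspeed=198.5 kt
Leg 3: track=88.5°, groundspeed=154.8 kt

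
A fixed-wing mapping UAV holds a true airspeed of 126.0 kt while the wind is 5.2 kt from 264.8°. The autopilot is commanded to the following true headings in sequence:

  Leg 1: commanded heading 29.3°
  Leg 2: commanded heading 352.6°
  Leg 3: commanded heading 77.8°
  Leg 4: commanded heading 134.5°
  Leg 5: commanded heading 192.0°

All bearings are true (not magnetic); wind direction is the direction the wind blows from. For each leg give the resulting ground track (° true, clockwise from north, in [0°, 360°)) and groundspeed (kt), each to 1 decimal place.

Leg 1: heading 29.3°; drift +1.9° → track 31.2°, groundspeed 129.0 kt
Leg 2: heading 352.6°; drift +2.4° → track 355.0°, groundspeed 125.9 kt
Leg 3: heading 77.8°; drift +0.3° → track 78.1°, groundspeed 131.2 kt
Leg 4: heading 134.5°; drift -1.8° → track 132.7°, groundspeed 129.4 kt
Leg 5: heading 192.0°; drift -2.3° → track 189.7°, groundspeed 124.6 kt

Leg 1: track=31.2°, groundspeed=129.0 kt
Leg 2: track=355.0°, groundspeed=125.9 kt
Leg 3: track=78.1°, groundspeed=131.2 kt
Leg 4: track=132.7°, groundspeed=129.4 kt
Leg 5: track=189.7°, groundspeed=124.6 kt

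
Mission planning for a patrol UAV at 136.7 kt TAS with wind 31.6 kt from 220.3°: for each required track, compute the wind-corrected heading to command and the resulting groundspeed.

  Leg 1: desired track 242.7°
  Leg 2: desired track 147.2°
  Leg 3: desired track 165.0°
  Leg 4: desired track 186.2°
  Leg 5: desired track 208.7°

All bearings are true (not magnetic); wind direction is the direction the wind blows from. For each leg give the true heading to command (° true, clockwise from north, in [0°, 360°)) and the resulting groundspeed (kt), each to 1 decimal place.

Leg 1: desired track 242.7°; wind correction -5.1° → command heading 237.6°, groundspeed 107.0 kt
Leg 2: desired track 147.2°; wind correction +12.8° → command heading 160.0°, groundspeed 124.1 kt
Leg 3: desired track 165.0°; wind correction +11.0° → command heading 176.0°, groundspeed 116.2 kt
Leg 4: desired track 186.2°; wind correction +7.4° → command heading 193.6°, groundspeed 109.4 kt
Leg 5: desired track 208.7°; wind correction +2.7° → command heading 211.4°, groundspeed 105.6 kt

Leg 1: heading=237.6°, groundspeed=107.0 kt
Leg 2: heading=160.0°, groundspeed=124.1 kt
Leg 3: heading=176.0°, groundspeed=116.2 kt
Leg 4: heading=193.6°, groundspeed=109.4 kt
Leg 5: heading=211.4°, groundspeed=105.6 kt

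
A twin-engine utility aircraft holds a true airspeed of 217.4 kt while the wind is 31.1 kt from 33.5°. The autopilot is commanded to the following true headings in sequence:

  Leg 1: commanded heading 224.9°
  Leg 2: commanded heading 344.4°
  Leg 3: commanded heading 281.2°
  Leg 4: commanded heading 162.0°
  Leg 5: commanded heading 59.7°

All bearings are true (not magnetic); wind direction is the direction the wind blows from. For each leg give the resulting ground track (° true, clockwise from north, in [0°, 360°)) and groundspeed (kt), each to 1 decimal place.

Leg 1: heading 224.9°; drift -1.4° → track 223.5°, groundspeed 248.0 kt
Leg 2: heading 344.4°; drift -6.8° → track 337.6°, groundspeed 198.4 kt
Leg 3: heading 281.2°; drift -7.2° → track 274.0°, groundspeed 231.0 kt
Leg 4: heading 162.0°; drift +5.9° → track 167.9°, groundspeed 238.0 kt
Leg 5: heading 59.7°; drift +4.1° → track 63.8°, groundspeed 190.0 kt

Leg 1: track=223.5°, groundspeed=248.0 kt
Leg 2: track=337.6°, groundspeed=198.4 kt
Leg 3: track=274.0°, groundspeed=231.0 kt
Leg 4: track=167.9°, groundspeed=238.0 kt
Leg 5: track=63.8°, groundspeed=190.0 kt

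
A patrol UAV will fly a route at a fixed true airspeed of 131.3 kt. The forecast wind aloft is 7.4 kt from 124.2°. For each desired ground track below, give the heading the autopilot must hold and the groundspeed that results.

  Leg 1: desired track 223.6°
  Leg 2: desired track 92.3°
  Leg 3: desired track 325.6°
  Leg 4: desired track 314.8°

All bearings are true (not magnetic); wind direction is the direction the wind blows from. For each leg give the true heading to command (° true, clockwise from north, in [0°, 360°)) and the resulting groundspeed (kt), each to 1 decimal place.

Leg 1: heading=220.4°, groundspeed=132.3 kt
Leg 2: heading=94.0°, groundspeed=125.0 kt
Leg 3: heading=326.8°, groundspeed=138.2 kt
Leg 4: heading=315.4°, groundspeed=138.6 kt

Leg 1: desired track 223.6°; wind correction -3.2° → command heading 220.4°, groundspeed 132.3 kt
Leg 2: desired track 92.3°; wind correction +1.7° → command heading 94.0°, groundspeed 125.0 kt
Leg 3: desired track 325.6°; wind correction +1.2° → command heading 326.8°, groundspeed 138.2 kt
Leg 4: desired track 314.8°; wind correction +0.6° → command heading 315.4°, groundspeed 138.6 kt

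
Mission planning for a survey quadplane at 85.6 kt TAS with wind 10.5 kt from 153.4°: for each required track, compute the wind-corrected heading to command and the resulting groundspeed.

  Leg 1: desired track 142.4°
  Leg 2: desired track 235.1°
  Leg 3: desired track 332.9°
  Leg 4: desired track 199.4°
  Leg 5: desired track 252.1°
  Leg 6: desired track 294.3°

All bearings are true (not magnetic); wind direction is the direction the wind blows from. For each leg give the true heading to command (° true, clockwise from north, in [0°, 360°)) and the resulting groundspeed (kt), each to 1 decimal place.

Leg 1: heading=143.7°, groundspeed=75.3 kt
Leg 2: heading=228.1°, groundspeed=83.5 kt
Leg 3: heading=332.8°, groundspeed=96.1 kt
Leg 4: heading=194.3°, groundspeed=78.0 kt
Leg 5: heading=245.1°, groundspeed=86.6 kt
Leg 6: heading=289.9°, groundspeed=93.5 kt

Leg 1: desired track 142.4°; wind correction +1.3° → command heading 143.7°, groundspeed 75.3 kt
Leg 2: desired track 235.1°; wind correction -7.0° → command heading 228.1°, groundspeed 83.5 kt
Leg 3: desired track 332.9°; wind correction -0.1° → command heading 332.8°, groundspeed 96.1 kt
Leg 4: desired track 199.4°; wind correction -5.1° → command heading 194.3°, groundspeed 78.0 kt
Leg 5: desired track 252.1°; wind correction -7.0° → command heading 245.1°, groundspeed 86.6 kt
Leg 6: desired track 294.3°; wind correction -4.4° → command heading 289.9°, groundspeed 93.5 kt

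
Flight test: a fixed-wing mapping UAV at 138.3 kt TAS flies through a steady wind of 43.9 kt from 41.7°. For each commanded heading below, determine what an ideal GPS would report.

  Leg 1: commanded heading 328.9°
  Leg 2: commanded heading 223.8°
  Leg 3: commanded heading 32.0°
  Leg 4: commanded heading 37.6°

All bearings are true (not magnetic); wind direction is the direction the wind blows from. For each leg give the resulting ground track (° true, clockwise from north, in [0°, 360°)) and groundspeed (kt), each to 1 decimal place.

Leg 1: track=310.4°, groundspeed=132.1 kt
Leg 2: track=223.3°, groundspeed=182.2 kt
Leg 3: track=27.5°, groundspeed=95.3 kt
Leg 4: track=35.7°, groundspeed=94.6 kt

Leg 1: heading 328.9°; drift -18.5° → track 310.4°, groundspeed 132.1 kt
Leg 2: heading 223.8°; drift -0.5° → track 223.3°, groundspeed 182.2 kt
Leg 3: heading 32.0°; drift -4.5° → track 27.5°, groundspeed 95.3 kt
Leg 4: heading 37.6°; drift -1.9° → track 35.7°, groundspeed 94.6 kt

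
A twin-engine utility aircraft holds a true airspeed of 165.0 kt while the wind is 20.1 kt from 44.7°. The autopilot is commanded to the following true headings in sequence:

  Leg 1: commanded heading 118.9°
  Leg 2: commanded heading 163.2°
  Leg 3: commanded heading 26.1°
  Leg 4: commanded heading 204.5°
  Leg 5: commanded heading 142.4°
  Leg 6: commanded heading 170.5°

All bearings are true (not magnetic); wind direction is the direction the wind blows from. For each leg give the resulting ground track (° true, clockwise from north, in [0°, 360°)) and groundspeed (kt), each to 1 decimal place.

Leg 1: track=125.8°, groundspeed=160.7 kt
Leg 2: track=169.0°, groundspeed=175.5 kt
Leg 3: track=23.6°, groundspeed=146.1 kt
Leg 4: track=206.7°, groundspeed=184.0 kt
Leg 5: track=149.2°, groundspeed=168.9 kt
Leg 6: track=175.8°, groundspeed=177.5 kt

Leg 1: heading 118.9°; drift +6.9° → track 125.8°, groundspeed 160.7 kt
Leg 2: heading 163.2°; drift +5.8° → track 169.0°, groundspeed 175.5 kt
Leg 3: heading 26.1°; drift -2.5° → track 23.6°, groundspeed 146.1 kt
Leg 4: heading 204.5°; drift +2.2° → track 206.7°, groundspeed 184.0 kt
Leg 5: heading 142.4°; drift +6.8° → track 149.2°, groundspeed 168.9 kt
Leg 6: heading 170.5°; drift +5.3° → track 175.8°, groundspeed 177.5 kt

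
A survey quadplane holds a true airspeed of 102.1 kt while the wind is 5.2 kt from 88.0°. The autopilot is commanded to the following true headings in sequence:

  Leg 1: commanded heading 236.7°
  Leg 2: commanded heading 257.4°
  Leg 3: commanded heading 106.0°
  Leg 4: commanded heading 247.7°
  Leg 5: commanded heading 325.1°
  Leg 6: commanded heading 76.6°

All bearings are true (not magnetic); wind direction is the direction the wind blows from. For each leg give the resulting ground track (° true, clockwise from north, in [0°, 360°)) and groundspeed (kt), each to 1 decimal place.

Leg 1: heading 236.7°; drift +1.5° → track 238.2°, groundspeed 106.6 kt
Leg 2: heading 257.4°; drift +0.5° → track 257.9°, groundspeed 107.2 kt
Leg 3: heading 106.0°; drift +0.9° → track 106.9°, groundspeed 97.2 kt
Leg 4: heading 247.7°; drift +1.0° → track 248.7°, groundspeed 107.0 kt
Leg 5: heading 325.1°; drift -2.4° → track 322.7°, groundspeed 105.0 kt
Leg 6: heading 76.6°; drift -0.6° → track 76.0°, groundspeed 97.0 kt

Leg 1: track=238.2°, groundspeed=106.6 kt
Leg 2: track=257.9°, groundspeed=107.2 kt
Leg 3: track=106.9°, groundspeed=97.2 kt
Leg 4: track=248.7°, groundspeed=107.0 kt
Leg 5: track=322.7°, groundspeed=105.0 kt
Leg 6: track=76.0°, groundspeed=97.0 kt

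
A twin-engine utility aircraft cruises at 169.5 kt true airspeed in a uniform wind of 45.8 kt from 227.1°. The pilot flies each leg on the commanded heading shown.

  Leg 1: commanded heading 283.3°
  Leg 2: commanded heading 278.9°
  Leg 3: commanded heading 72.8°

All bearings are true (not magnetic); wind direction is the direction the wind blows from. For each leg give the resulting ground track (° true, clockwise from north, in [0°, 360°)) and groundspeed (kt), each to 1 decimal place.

Leg 1: heading 283.3°; drift +14.8° → track 298.1°, groundspeed 149.0 kt
Leg 2: heading 278.9°; drift +14.3° → track 293.2°, groundspeed 145.7 kt
Leg 3: heading 72.8°; drift -5.4° → track 67.4°, groundspeed 211.7 kt

Leg 1: track=298.1°, groundspeed=149.0 kt
Leg 2: track=293.2°, groundspeed=145.7 kt
Leg 3: track=67.4°, groundspeed=211.7 kt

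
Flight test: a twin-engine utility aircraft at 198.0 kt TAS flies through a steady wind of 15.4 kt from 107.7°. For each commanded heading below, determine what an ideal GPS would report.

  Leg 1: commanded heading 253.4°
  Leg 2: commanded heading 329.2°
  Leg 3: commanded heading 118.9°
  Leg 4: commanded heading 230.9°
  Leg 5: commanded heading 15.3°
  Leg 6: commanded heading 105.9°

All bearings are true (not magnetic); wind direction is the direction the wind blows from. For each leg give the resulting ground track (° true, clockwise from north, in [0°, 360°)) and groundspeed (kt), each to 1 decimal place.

Leg 1: heading 253.4°; drift +2.4° → track 255.8°, groundspeed 210.9 kt
Leg 2: heading 329.2°; drift -2.8° → track 326.4°, groundspeed 209.8 kt
Leg 3: heading 118.9°; drift +0.9° → track 119.8°, groundspeed 182.9 kt
Leg 4: heading 230.9°; drift +3.6° → track 234.5°, groundspeed 206.8 kt
Leg 5: heading 15.3°; drift -4.4° → track 10.9°, groundspeed 199.2 kt
Leg 6: heading 105.9°; drift -0.2° → track 105.7°, groundspeed 182.6 kt

Leg 1: track=255.8°, groundspeed=210.9 kt
Leg 2: track=326.4°, groundspeed=209.8 kt
Leg 3: track=119.8°, groundspeed=182.9 kt
Leg 4: track=234.5°, groundspeed=206.8 kt
Leg 5: track=10.9°, groundspeed=199.2 kt
Leg 6: track=105.7°, groundspeed=182.6 kt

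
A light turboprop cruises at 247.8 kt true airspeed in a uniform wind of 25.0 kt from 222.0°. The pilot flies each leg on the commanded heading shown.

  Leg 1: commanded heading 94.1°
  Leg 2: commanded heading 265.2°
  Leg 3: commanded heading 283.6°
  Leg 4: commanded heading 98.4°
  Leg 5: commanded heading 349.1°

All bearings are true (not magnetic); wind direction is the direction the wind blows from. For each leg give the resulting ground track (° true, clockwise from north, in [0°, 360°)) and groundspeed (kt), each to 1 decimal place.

Leg 1: track=89.8°, groundspeed=263.9 kt
Leg 2: track=269.5°, groundspeed=230.2 kt
Leg 3: track=288.9°, groundspeed=236.9 kt
Leg 4: track=93.8°, groundspeed=262.5 kt
Leg 5: track=353.4°, groundspeed=263.6 kt

Leg 1: heading 94.1°; drift -4.3° → track 89.8°, groundspeed 263.9 kt
Leg 2: heading 265.2°; drift +4.3° → track 269.5°, groundspeed 230.2 kt
Leg 3: heading 283.6°; drift +5.3° → track 288.9°, groundspeed 236.9 kt
Leg 4: heading 98.4°; drift -4.6° → track 93.8°, groundspeed 262.5 kt
Leg 5: heading 349.1°; drift +4.3° → track 353.4°, groundspeed 263.6 kt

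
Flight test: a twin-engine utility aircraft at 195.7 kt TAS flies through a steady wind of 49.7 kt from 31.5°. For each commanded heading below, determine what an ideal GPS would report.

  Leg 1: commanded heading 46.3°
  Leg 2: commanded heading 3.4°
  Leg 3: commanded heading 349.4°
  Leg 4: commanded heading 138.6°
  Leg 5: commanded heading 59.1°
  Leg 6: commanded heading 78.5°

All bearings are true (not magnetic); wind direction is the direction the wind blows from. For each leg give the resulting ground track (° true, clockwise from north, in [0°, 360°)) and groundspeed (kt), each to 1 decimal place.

Leg 1: track=51.2°, groundspeed=148.2 kt
Leg 2: track=354.6°, groundspeed=153.7 kt
Leg 3: track=337.6°, groundspeed=162.3 kt
Leg 4: track=151.3°, groundspeed=215.6 kt
Leg 5: track=67.7°, groundspeed=153.4 kt
Leg 6: track=91.2°, groundspeed=165.8 kt

Leg 1: heading 46.3°; drift +4.9° → track 51.2°, groundspeed 148.2 kt
Leg 2: heading 3.4°; drift -8.8° → track 354.6°, groundspeed 153.7 kt
Leg 3: heading 349.4°; drift -11.8° → track 337.6°, groundspeed 162.3 kt
Leg 4: heading 138.6°; drift +12.7° → track 151.3°, groundspeed 215.6 kt
Leg 5: heading 59.1°; drift +8.6° → track 67.7°, groundspeed 153.4 kt
Leg 6: heading 78.5°; drift +12.7° → track 91.2°, groundspeed 165.8 kt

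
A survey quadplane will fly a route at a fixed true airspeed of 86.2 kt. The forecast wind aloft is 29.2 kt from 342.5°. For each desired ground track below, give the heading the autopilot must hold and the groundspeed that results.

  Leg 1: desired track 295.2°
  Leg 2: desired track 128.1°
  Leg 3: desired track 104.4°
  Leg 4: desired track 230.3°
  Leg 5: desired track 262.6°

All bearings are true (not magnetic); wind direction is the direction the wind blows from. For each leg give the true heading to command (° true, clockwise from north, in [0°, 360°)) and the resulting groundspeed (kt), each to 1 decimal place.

Leg 1: heading=309.6°, groundspeed=63.7 kt
Leg 2: heading=117.1°, groundspeed=108.7 kt
Leg 3: heading=87.7°, groundspeed=98.0 kt
Leg 4: heading=248.6°, groundspeed=92.9 kt
Leg 5: heading=282.1°, groundspeed=76.1 kt

Leg 1: desired track 295.2°; wind correction +14.4° → command heading 309.6°, groundspeed 63.7 kt
Leg 2: desired track 128.1°; wind correction -11.0° → command heading 117.1°, groundspeed 108.7 kt
Leg 3: desired track 104.4°; wind correction -16.7° → command heading 87.7°, groundspeed 98.0 kt
Leg 4: desired track 230.3°; wind correction +18.3° → command heading 248.6°, groundspeed 92.9 kt
Leg 5: desired track 262.6°; wind correction +19.5° → command heading 282.1°, groundspeed 76.1 kt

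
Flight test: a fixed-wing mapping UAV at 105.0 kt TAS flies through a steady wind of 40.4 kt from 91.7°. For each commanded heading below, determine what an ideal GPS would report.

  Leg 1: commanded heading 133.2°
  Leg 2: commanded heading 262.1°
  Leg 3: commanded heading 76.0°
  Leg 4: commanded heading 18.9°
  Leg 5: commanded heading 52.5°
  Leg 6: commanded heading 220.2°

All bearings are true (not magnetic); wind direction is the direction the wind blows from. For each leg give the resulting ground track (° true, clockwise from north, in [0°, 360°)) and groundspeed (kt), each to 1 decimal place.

Leg 1: heading 133.2°; drift +19.7° → track 152.9°, groundspeed 79.4 kt
Leg 2: heading 262.1°; drift +2.7° → track 264.8°, groundspeed 145.0 kt
Leg 3: heading 76.0°; drift -9.4° → track 66.6°, groundspeed 67.0 kt
Leg 4: heading 18.9°; drift -22.5° → track 356.4°, groundspeed 100.7 kt
Leg 5: heading 52.5°; drift -19.1° → track 33.4°, groundspeed 78.0 kt
Leg 6: heading 220.2°; drift +13.7° → track 233.9°, groundspeed 133.9 kt

Leg 1: track=152.9°, groundspeed=79.4 kt
Leg 2: track=264.8°, groundspeed=145.0 kt
Leg 3: track=66.6°, groundspeed=67.0 kt
Leg 4: track=356.4°, groundspeed=100.7 kt
Leg 5: track=33.4°, groundspeed=78.0 kt
Leg 6: track=233.9°, groundspeed=133.9 kt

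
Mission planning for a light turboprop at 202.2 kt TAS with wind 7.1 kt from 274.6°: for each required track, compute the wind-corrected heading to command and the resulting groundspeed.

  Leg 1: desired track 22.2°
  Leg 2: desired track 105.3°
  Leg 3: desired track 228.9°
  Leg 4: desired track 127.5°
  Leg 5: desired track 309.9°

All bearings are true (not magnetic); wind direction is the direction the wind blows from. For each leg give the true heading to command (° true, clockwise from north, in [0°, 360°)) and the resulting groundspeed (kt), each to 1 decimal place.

Leg 1: desired track 22.2°; wind correction -1.9° → command heading 20.3°, groundspeed 204.2 kt
Leg 2: desired track 105.3°; wind correction +0.4° → command heading 105.7°, groundspeed 209.2 kt
Leg 3: desired track 228.9°; wind correction +1.4° → command heading 230.3°, groundspeed 197.2 kt
Leg 4: desired track 127.5°; wind correction +1.1° → command heading 128.6°, groundspeed 208.1 kt
Leg 5: desired track 309.9°; wind correction -1.2° → command heading 308.7°, groundspeed 196.4 kt

Leg 1: heading=20.3°, groundspeed=204.2 kt
Leg 2: heading=105.7°, groundspeed=209.2 kt
Leg 3: heading=230.3°, groundspeed=197.2 kt
Leg 4: heading=128.6°, groundspeed=208.1 kt
Leg 5: heading=308.7°, groundspeed=196.4 kt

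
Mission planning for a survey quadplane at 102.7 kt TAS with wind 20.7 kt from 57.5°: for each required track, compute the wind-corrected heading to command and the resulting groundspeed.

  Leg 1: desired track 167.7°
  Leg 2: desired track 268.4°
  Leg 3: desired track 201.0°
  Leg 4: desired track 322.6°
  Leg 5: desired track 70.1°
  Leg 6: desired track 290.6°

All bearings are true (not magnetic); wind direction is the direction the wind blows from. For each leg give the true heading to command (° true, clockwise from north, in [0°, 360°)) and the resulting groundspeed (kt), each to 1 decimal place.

Leg 1: heading=156.8°, groundspeed=108.0 kt
Leg 2: heading=274.3°, groundspeed=119.9 kt
Leg 3: heading=194.1°, groundspeed=118.6 kt
Leg 4: heading=334.2°, groundspeed=102.4 kt
Leg 5: heading=67.6°, groundspeed=82.4 kt
Leg 6: heading=299.9°, groundspeed=113.8 kt

Leg 1: desired track 167.7°; wind correction -10.9° → command heading 156.8°, groundspeed 108.0 kt
Leg 2: desired track 268.4°; wind correction +5.9° → command heading 274.3°, groundspeed 119.9 kt
Leg 3: desired track 201.0°; wind correction -6.9° → command heading 194.1°, groundspeed 118.6 kt
Leg 4: desired track 322.6°; wind correction +11.6° → command heading 334.2°, groundspeed 102.4 kt
Leg 5: desired track 70.1°; wind correction -2.5° → command heading 67.6°, groundspeed 82.4 kt
Leg 6: desired track 290.6°; wind correction +9.3° → command heading 299.9°, groundspeed 113.8 kt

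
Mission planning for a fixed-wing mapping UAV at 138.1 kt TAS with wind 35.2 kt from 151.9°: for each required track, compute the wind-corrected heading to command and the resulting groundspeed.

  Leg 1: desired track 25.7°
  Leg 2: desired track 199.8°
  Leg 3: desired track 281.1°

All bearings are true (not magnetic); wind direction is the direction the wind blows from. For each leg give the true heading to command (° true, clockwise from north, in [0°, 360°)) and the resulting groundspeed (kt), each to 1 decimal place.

Leg 1: heading=37.6°, groundspeed=155.9 kt
Leg 2: heading=188.9°, groundspeed=112.0 kt
Leg 3: heading=269.7°, groundspeed=157.6 kt

Leg 1: desired track 25.7°; wind correction +11.9° → command heading 37.6°, groundspeed 155.9 kt
Leg 2: desired track 199.8°; wind correction -10.9° → command heading 188.9°, groundspeed 112.0 kt
Leg 3: desired track 281.1°; wind correction -11.4° → command heading 269.7°, groundspeed 157.6 kt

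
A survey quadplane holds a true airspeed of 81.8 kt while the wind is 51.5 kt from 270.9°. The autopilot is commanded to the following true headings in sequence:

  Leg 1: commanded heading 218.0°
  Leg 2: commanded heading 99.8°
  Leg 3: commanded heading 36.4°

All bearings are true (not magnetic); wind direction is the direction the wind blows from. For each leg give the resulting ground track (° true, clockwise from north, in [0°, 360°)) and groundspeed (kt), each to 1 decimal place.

Leg 1: heading 218.0°; drift -39.0° → track 179.0°, groundspeed 65.3 kt
Leg 2: heading 99.8°; drift -3.4° → track 96.4°, groundspeed 132.9 kt
Leg 3: heading 36.4°; drift +20.6° → track 57.0°, groundspeed 119.3 kt

Leg 1: track=179.0°, groundspeed=65.3 kt
Leg 2: track=96.4°, groundspeed=132.9 kt
Leg 3: track=57.0°, groundspeed=119.3 kt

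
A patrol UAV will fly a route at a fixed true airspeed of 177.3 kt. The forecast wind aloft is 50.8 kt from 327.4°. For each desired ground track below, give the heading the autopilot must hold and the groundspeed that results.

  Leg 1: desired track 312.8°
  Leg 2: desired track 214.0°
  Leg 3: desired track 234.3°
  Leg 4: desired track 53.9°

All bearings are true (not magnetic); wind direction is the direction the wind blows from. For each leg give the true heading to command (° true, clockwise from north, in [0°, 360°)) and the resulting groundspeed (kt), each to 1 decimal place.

Leg 1: desired track 312.8°; wind correction +4.1° → command heading 316.9°, groundspeed 127.7 kt
Leg 2: desired track 214.0°; wind correction +15.2° → command heading 229.2°, groundspeed 191.2 kt
Leg 3: desired track 234.3°; wind correction +16.6° → command heading 250.9°, groundspeed 172.6 kt
Leg 4: desired track 53.9°; wind correction -16.6° → command heading 37.3°, groundspeed 166.8 kt

Leg 1: heading=316.9°, groundspeed=127.7 kt
Leg 2: heading=229.2°, groundspeed=191.2 kt
Leg 3: heading=250.9°, groundspeed=172.6 kt
Leg 4: heading=37.3°, groundspeed=166.8 kt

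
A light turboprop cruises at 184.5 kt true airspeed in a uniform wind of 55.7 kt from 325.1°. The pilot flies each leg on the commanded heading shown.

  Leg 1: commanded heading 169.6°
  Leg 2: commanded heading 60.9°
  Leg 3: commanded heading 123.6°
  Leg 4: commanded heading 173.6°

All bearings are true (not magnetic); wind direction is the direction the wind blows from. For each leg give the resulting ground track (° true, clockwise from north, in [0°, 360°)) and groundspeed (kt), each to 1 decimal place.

Leg 1: track=164.0°, groundspeed=236.3 kt
Leg 2: track=77.1°, groundspeed=198.0 kt
Leg 3: track=128.5°, groundspeed=237.2 kt
Leg 4: track=167.1°, groundspeed=235.0 kt

Leg 1: heading 169.6°; drift -5.6° → track 164.0°, groundspeed 236.3 kt
Leg 2: heading 60.9°; drift +16.2° → track 77.1°, groundspeed 198.0 kt
Leg 3: heading 123.6°; drift +4.9° → track 128.5°, groundspeed 237.2 kt
Leg 4: heading 173.6°; drift -6.5° → track 167.1°, groundspeed 235.0 kt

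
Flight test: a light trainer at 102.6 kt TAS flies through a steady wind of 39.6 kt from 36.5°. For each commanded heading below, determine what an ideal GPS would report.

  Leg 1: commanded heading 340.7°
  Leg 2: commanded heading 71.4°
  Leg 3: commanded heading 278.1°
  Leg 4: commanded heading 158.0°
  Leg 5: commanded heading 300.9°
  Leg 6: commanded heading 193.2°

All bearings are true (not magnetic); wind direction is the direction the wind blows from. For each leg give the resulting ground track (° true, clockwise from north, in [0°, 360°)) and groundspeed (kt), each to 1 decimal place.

Leg 1: heading 340.7°; drift -22.2° → track 318.5°, groundspeed 86.8 kt
Leg 2: heading 71.4°; drift +17.9° → track 89.3°, groundspeed 73.7 kt
Leg 3: heading 278.1°; drift -16.0° → track 262.1°, groundspeed 126.3 kt
Leg 4: heading 158.0°; drift +15.3° → track 173.3°, groundspeed 127.8 kt
Leg 5: heading 300.9°; drift -20.3° → track 280.6°, groundspeed 113.5 kt
Leg 6: heading 193.2°; drift +6.4° → track 199.6°, groundspeed 139.9 kt

Leg 1: track=318.5°, groundspeed=86.8 kt
Leg 2: track=89.3°, groundspeed=73.7 kt
Leg 3: track=262.1°, groundspeed=126.3 kt
Leg 4: track=173.3°, groundspeed=127.8 kt
Leg 5: track=280.6°, groundspeed=113.5 kt
Leg 6: track=199.6°, groundspeed=139.9 kt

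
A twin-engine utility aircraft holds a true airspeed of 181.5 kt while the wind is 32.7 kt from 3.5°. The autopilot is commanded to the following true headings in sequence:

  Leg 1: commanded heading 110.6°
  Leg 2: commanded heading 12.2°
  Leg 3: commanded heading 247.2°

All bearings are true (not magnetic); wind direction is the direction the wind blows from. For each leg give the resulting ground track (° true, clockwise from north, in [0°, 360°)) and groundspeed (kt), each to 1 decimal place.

Leg 1: heading 110.6°; drift +9.3° → track 119.9°, groundspeed 193.7 kt
Leg 2: heading 12.2°; drift +1.9° → track 14.1°, groundspeed 149.3 kt
Leg 3: heading 247.2°; drift -8.5° → track 238.7°, groundspeed 198.2 kt

Leg 1: track=119.9°, groundspeed=193.7 kt
Leg 2: track=14.1°, groundspeed=149.3 kt
Leg 3: track=238.7°, groundspeed=198.2 kt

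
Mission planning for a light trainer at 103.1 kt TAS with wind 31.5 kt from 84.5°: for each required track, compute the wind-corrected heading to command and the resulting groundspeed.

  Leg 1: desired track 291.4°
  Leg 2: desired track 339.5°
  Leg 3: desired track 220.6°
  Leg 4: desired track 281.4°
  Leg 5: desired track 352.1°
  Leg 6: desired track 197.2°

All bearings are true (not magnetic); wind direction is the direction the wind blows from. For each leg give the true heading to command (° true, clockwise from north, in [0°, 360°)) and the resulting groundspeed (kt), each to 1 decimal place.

Leg 1: desired track 291.4°; wind correction +7.9° → command heading 299.3°, groundspeed 130.2 kt
Leg 2: desired track 339.5°; wind correction +17.2° → command heading 356.7°, groundspeed 106.7 kt
Leg 3: desired track 220.6°; wind correction -12.2° → command heading 208.4°, groundspeed 123.5 kt
Leg 4: desired track 281.4°; wind correction +5.1° → command heading 286.5°, groundspeed 132.8 kt
Leg 5: desired track 352.1°; wind correction +17.8° → command heading 9.9°, groundspeed 99.5 kt
Leg 6: desired track 197.2°; wind correction -16.4° → command heading 180.8°, groundspeed 111.1 kt

Leg 1: heading=299.3°, groundspeed=130.2 kt
Leg 2: heading=356.7°, groundspeed=106.7 kt
Leg 3: heading=208.4°, groundspeed=123.5 kt
Leg 4: heading=286.5°, groundspeed=132.8 kt
Leg 5: heading=9.9°, groundspeed=99.5 kt
Leg 6: heading=180.8°, groundspeed=111.1 kt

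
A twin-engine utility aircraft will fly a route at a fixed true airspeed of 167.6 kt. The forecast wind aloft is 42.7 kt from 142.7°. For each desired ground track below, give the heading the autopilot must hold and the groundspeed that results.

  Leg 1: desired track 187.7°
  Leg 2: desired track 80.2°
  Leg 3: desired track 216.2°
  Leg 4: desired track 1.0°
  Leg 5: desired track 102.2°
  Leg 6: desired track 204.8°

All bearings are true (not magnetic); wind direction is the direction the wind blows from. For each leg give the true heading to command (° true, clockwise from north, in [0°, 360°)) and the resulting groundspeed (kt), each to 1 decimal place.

Leg 1: heading=177.3°, groundspeed=134.7 kt
Leg 2: heading=93.3°, groundspeed=143.5 kt
Leg 3: heading=202.1°, groundspeed=150.4 kt
Leg 4: heading=10.1°, groundspeed=199.0 kt
Leg 5: heading=111.7°, groundspeed=132.8 kt
Leg 6: heading=191.8°, groundspeed=143.3 kt

Leg 1: desired track 187.7°; wind correction -10.4° → command heading 177.3°, groundspeed 134.7 kt
Leg 2: desired track 80.2°; wind correction +13.1° → command heading 93.3°, groundspeed 143.5 kt
Leg 3: desired track 216.2°; wind correction -14.1° → command heading 202.1°, groundspeed 150.4 kt
Leg 4: desired track 1.0°; wind correction +9.1° → command heading 10.1°, groundspeed 199.0 kt
Leg 5: desired track 102.2°; wind correction +9.5° → command heading 111.7°, groundspeed 132.8 kt
Leg 6: desired track 204.8°; wind correction -13.0° → command heading 191.8°, groundspeed 143.3 kt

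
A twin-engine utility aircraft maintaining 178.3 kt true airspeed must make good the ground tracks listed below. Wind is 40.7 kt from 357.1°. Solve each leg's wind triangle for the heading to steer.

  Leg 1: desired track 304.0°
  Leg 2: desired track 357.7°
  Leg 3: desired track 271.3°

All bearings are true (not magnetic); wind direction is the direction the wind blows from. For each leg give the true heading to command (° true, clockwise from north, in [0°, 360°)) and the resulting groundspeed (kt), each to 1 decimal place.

Leg 1: heading=314.5°, groundspeed=150.9 kt
Leg 2: heading=357.6°, groundspeed=137.6 kt
Leg 3: heading=284.5°, groundspeed=170.6 kt

Leg 1: desired track 304.0°; wind correction +10.5° → command heading 314.5°, groundspeed 150.9 kt
Leg 2: desired track 357.7°; wind correction -0.1° → command heading 357.6°, groundspeed 137.6 kt
Leg 3: desired track 271.3°; wind correction +13.2° → command heading 284.5°, groundspeed 170.6 kt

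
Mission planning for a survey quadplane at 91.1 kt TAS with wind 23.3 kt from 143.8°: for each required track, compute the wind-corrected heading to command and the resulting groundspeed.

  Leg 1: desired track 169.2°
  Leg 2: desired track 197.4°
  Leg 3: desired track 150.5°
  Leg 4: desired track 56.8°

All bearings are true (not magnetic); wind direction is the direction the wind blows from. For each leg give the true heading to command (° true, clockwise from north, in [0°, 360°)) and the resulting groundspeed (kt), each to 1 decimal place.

Leg 1: heading=162.9°, groundspeed=69.5 kt
Leg 2: heading=185.5°, groundspeed=75.3 kt
Leg 3: heading=148.8°, groundspeed=67.9 kt
Leg 4: heading=71.6°, groundspeed=86.9 kt

Leg 1: desired track 169.2°; wind correction -6.3° → command heading 162.9°, groundspeed 69.5 kt
Leg 2: desired track 197.4°; wind correction -11.9° → command heading 185.5°, groundspeed 75.3 kt
Leg 3: desired track 150.5°; wind correction -1.7° → command heading 148.8°, groundspeed 67.9 kt
Leg 4: desired track 56.8°; wind correction +14.8° → command heading 71.6°, groundspeed 86.9 kt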